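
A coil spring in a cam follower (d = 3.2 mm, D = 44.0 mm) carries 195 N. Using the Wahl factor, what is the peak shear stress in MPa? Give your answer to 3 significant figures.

Spring index C = D/d = 44.0/3.2 = 13.7500
K_W = (4C−1)/(4C−4) + 0.615/C = 54.000/51.000 + 0.0447 = 1.1036
τ₀ = 8FD/(πd³) = 8·195·44.0/(π·3.2³) = 68640/102.94 = 666.77 MPa
τ_max = K·τ₀ = 1.1036 × 666.77 = 735.82 MPa

736 MPa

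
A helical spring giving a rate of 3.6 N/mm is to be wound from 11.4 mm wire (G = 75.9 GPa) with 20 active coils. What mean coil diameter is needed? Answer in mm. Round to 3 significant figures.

131 mm

D = (Gd⁴/(8N_a·k))^(1/3) = (75.9×10³·11.4⁴/(8·20·3.6))^(1/3)
  = (2.22556e+06)^(1/3) = 130.5608 mm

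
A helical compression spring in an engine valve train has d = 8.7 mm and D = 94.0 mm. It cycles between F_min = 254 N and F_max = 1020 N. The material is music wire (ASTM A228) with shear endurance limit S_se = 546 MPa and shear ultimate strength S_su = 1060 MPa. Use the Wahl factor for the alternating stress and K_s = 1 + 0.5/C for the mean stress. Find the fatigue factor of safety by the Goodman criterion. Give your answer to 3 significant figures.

1.93

C = D/d = 94.0/8.7 = 10.8046; K_W = (4C−1)/(4C−4)+0.615/C = 1.1334; K_s = 1+0.5/C = 1.0463
F_a = (F_max−F_min)/2 = 383 N; F_m = (F_max+F_min)/2 = 637 N
τ_a = K_W·8F_aD/(πd³) = 1.1334 × 139.22 = 157.8 MPa
τ_m = K_s·8F_mD/(πd³) = 1.0463 × 231.55 = 242.27 MPa
Goodman: 1/n_f = τ_a/S_se + τ_m/S_su = 157.8/546 + 242.27/1060 = 0.28900 + 0.22855 = 0.51756
n_f = 1/0.51756 = 1.932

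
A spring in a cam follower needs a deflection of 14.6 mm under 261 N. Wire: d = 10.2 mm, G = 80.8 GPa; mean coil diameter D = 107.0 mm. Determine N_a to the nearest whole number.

Required rate k = F/δ = 261/14.6 = 17.877 N/mm
N_a = Gd⁴/(8D³k) = (80.8×10³ × 10.2⁴)/(8 × 107.0³ × 17.877)
    = 8.74605e+08 / 1.75198e+08 = 4.992 → 5 coils

5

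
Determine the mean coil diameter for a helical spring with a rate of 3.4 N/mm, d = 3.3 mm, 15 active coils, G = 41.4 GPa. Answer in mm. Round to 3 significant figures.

D = (Gd⁴/(8N_a·k))^(1/3) = (41.4×10³·3.3⁴/(8·15·3.4))^(1/3)
  = (12033.6)^(1/3) = 22.9156 mm

22.9 mm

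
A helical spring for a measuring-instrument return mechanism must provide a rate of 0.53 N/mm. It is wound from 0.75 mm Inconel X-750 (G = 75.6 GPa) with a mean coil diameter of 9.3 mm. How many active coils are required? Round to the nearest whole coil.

N_a = Gd⁴/(8D³k) = (75.6×10³ × 0.75⁴)/(8 × 9.3³ × 0.53)
    = 23920.3 / 3410.47 = 7.014 → 7 coils

7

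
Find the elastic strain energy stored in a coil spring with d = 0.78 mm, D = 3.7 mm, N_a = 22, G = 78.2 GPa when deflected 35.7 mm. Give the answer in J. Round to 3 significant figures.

k = Gd⁴/(8D³N_a) = (78.2×10³)(0.78⁴)/(8·3.7³·22) = 3.2469 N/mm
U = ½kδ² = 0.5 × 3.2469 × 35.7² = 2069.1 N·mm = 2.0691 J

2.07 J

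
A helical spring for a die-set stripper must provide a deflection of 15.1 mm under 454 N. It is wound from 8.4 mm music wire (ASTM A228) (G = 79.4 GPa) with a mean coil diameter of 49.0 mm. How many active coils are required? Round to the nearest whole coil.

Required rate k = F/δ = 454/15.1 = 30.066 N/mm
N_a = Gd⁴/(8D³k) = (79.4×10³ × 8.4⁴)/(8 × 49.0³ × 30.066)
    = 3.9531e+08 / 2.82981e+07 = 13.97 → 14 coils

14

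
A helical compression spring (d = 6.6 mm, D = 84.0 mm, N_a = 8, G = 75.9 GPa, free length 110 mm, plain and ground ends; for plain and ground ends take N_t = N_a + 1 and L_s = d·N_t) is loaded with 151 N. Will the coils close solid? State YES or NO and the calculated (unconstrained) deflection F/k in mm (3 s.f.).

NO, δ = 39.8 mm

k = Gd⁴/(8D³N_a) = (75.9×10³)(6.6⁴)/(8·84.0³·8) = 3.7966 N/mm
N_t = 9; L_s = 6.6·9 = 59.4 mm; δ_solid = L₀ − L_s = 110 − 59.4 = 50.6 mm
δ = F/k = 151/3.7966 = 39.772 mm
δ < δ_solid → spring does not go solid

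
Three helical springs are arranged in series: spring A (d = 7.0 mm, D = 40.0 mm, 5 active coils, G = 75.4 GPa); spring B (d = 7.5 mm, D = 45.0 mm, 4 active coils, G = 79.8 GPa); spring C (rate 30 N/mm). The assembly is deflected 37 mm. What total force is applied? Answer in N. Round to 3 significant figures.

627 N

k_A = Gd⁴/(8D³N_a) = (75.4×10³)(7.0⁴)/(8·40.0³·5) = 70.717 N/mm
k_B = Gd⁴/(8D³N_a) = (79.8×10³)(7.5⁴)/(8·45.0³·4) = 86.589 N/mm
Series: 1/k_eq = 1/70.717 + 1/86.589 + 1/30 = 0.059023; k_eq = 16.943 N/mm
F = k_eq·δ = 16.943·37 = 626.87 N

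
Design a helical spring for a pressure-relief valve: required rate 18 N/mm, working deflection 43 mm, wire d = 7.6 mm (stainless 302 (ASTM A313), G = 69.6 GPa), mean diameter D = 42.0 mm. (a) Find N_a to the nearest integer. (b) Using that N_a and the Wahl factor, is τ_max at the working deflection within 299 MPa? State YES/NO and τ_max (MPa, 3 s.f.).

(a) 22 coils; (b) YES, τ_max = 238 MPa

N_a = Gd⁴/(8D³k) = (69.6×10³)(7.6⁴)/(8·42.0³·18) = 21.76 → N_a = 22
Actual rate k = Gd⁴/(8D³·22) = 17.808 N/mm
Working load F = kδ = 17.808·43 = 765.72 N
C = 42.0/7.6 = 5.5263; K_W = (4C−1)/(4C−4)+0.615/C = 1.2770
τ_max = K_W·8FD/(πd³) = 1.2770·186.56 = 238.23 MPa
τ_max ≤ 299 MPa → acceptable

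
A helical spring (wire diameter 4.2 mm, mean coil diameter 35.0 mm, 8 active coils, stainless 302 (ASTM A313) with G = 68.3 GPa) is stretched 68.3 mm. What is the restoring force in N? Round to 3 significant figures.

529 N

k = Gd⁴/(8D³N_a) = (68.3×10³)(4.2⁴)/(8·35.0³·8) = 7.7452 N/mm
F = k·δ = 7.7452 × 68.3 = 529 N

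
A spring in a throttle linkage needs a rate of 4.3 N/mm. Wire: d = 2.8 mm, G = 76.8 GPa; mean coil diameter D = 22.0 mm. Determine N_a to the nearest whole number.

N_a = Gd⁴/(8D³k) = (76.8×10³ × 2.8⁴)/(8 × 22.0³ × 4.3)
    = 4.72056e+06 / 366291 = 12.89 → 13 coils

13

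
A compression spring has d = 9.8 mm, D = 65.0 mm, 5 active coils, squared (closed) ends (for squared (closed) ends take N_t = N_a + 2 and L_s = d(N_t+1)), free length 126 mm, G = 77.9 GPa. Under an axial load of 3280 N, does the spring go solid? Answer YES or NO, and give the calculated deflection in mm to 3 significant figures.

k = Gd⁴/(8D³N_a) = (77.9×10³)(9.8⁴)/(8·65.0³·5) = 65.41 N/mm
N_t = 7; L_s = 9.8·8 = 78.4 mm; δ_solid = L₀ − L_s = 126 − 78.4 = 47.6 mm
δ = F/k = 3280/65.41 = 50.146 mm
δ ≥ δ_solid → spring goes solid

YES, δ = 50.1 mm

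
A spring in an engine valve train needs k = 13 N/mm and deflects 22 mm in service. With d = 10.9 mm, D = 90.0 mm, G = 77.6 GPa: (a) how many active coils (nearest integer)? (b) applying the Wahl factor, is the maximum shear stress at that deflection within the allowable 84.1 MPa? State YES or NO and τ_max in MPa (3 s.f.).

(a) 14 coils; (b) YES, τ_max = 61.5 MPa

N_a = Gd⁴/(8D³k) = (77.6×10³)(10.9⁴)/(8·90.0³·13) = 14.45 → N_a = 14
Actual rate k = Gd⁴/(8D³·14) = 13.416 N/mm
Working load F = kδ = 13.416·22 = 295.15 N
C = 90.0/10.9 = 8.2569; K_W = (4C−1)/(4C−4)+0.615/C = 1.1778
τ_max = K_W·8FD/(πd³) = 1.1778·52.233 = 61.522 MPa
τ_max ≤ 84.1 MPa → acceptable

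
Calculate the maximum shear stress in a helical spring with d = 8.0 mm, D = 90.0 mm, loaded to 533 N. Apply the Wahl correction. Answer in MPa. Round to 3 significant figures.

Spring index C = D/d = 90.0/8.0 = 11.2500
K_W = (4C−1)/(4C−4) + 0.615/C = 44.000/41.000 + 0.0547 = 1.1278
τ₀ = 8FD/(πd³) = 8·533·90.0/(π·8.0³) = 383760/1608.5 = 238.58 MPa
τ_max = K·τ₀ = 1.1278 × 238.58 = 269.08 MPa

269 MPa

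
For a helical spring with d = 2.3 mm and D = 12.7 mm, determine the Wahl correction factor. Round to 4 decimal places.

C = D/d = 12.7/2.3 = 5.5217
K_W = (4C−1)/(4C−4) + 0.615/C = 21.087/18.087 + 0.1114 = 1.2772

1.2772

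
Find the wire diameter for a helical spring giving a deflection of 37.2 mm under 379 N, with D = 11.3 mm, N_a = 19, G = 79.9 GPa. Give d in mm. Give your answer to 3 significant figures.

Required rate k = F/δ = 379/37.2 = 10.188 N/mm
d = (8D³N_a·k / G)^(1/4) = (8·11.3³·19·10.188 / (79.9×10³))^0.25
  = (27.966)^0.25 = 2.2996 mm

2.30 mm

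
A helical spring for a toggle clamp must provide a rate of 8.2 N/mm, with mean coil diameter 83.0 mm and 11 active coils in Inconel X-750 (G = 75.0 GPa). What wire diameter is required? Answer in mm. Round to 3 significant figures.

8.61 mm

d = (8D³N_a·k / G)^(1/4) = (8·83.0³·11·8.2 / (75.0×10³))^0.25
  = (5501.4)^0.25 = 8.6123 mm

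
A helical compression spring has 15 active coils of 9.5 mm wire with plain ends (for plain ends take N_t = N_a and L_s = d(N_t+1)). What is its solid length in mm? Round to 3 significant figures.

plain ends: N_t = N_a = 15
L_s = d·(N_t+1) = 9.5 × 16 = 152 mm

152 mm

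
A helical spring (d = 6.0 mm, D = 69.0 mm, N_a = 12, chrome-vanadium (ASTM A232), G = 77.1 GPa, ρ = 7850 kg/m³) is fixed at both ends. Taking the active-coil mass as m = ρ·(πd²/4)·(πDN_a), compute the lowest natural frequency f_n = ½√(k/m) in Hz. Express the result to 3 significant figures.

37.0 Hz

k = Gd⁴/(8D³N_a) = (77.1×10³)(6.0⁴)/(8·69.0³·12) = 3.1684 N/mm = 3168.4 N/m
Wire length L = πDN_a = π·69.0·12 = 2601.2 mm
m = ρ·(πd²/4)·L = 7850 × 28.274×10⁻⁶ m² × 2.6012 m = 0.57735 kg
f_n = ½√(k/m) = 0.5·√(3168.4/0.57735) = 0.5·√(5487.8) = 37.04 Hz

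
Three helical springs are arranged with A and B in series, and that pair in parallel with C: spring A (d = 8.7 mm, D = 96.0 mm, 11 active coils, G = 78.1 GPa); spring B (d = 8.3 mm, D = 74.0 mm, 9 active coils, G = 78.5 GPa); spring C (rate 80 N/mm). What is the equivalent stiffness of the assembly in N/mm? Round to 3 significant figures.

k_A = Gd⁴/(8D³N_a) = (78.1×10³)(8.7⁴)/(8·96.0³·11) = 5.7469 N/mm
k_B = Gd⁴/(8D³N_a) = (78.5×10³)(8.3⁴)/(8·74.0³·9) = 12.769 N/mm
Springs A,B series: k_AB = 1/(1/5.7469+1/12.769) = 3.9632 N/mm; parallel with C: k_eq = 3.9632+80 = 83.963 N/mm

84.0 N/mm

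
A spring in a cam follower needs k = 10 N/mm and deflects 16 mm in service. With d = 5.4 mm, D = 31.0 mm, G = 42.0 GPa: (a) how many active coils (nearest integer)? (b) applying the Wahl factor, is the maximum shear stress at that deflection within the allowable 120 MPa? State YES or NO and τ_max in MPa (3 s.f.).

N_a = Gd⁴/(8D³k) = (42.0×10³)(5.4⁴)/(8·31.0³·10) = 14.98 → N_a = 15
Actual rate k = Gd⁴/(8D³·15) = 9.9898 N/mm
Working load F = kδ = 9.9898·16 = 159.84 N
C = 31.0/5.4 = 5.7407; K_W = (4C−1)/(4C−4)+0.615/C = 1.2653
τ_max = K_W·8FD/(πd³) = 1.2653·80.131 = 101.39 MPa
τ_max ≤ 120 MPa → acceptable

(a) 15 coils; (b) YES, τ_max = 101 MPa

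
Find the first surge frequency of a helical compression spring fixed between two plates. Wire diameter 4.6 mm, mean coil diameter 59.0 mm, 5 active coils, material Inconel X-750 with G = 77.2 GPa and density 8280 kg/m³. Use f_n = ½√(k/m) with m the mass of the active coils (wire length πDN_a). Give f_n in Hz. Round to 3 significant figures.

k = Gd⁴/(8D³N_a) = (77.2×10³)(4.6⁴)/(8·59.0³·5) = 4.2076 N/mm = 4207.6 N/m
Wire length L = πDN_a = π·59.0·5 = 926.77 mm
m = ρ·(πd²/4)·L = 8280 × 16.619×10⁻⁶ m² × 0.92677 m = 0.12753 kg
f_n = ½√(k/m) = 0.5·√(4207.6/0.12753) = 0.5·√(32993) = 90.82 Hz

90.8 Hz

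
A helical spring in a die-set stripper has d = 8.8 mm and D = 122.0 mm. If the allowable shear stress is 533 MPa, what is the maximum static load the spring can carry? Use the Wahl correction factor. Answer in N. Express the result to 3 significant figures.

C = D/d = 122.0/8.8 = 13.8636
K_W = (4C−1)/(4C−4) + 0.615/C = 54.455/51.455 + 0.0444 = 1.1027
τ_max = K·8FD/(πd³) → F_max = τ_allow·πd³/(8DK)
F_max = 533·π·8.8³/(8·122.0·1.1027) = 1.1411e+06/1076.2 = 1060.3 N

1060 N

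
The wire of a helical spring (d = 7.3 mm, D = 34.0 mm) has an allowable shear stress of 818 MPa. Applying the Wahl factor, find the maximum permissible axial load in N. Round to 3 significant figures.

2750 N

C = D/d = 34.0/7.3 = 4.6575
K_W = (4C−1)/(4C−4) + 0.615/C = 17.630/14.630 + 0.1320 = 1.3371
τ_max = K·8FD/(πd³) → F_max = τ_allow·πd³/(8DK)
F_max = 818·π·7.3³/(8·34.0·1.3371) = 9.997e+05/363.69 = 2748.8 N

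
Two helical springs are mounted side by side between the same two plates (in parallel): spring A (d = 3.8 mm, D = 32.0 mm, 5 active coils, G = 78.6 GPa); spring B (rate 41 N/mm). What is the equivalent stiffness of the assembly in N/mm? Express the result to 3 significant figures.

k_A = Gd⁴/(8D³N_a) = (78.6×10³)(3.8⁴)/(8·32.0³·5) = 12.504 N/mm
Parallel: k_eq = 12.504 + 41 = 53.504 N/mm

53.5 N/mm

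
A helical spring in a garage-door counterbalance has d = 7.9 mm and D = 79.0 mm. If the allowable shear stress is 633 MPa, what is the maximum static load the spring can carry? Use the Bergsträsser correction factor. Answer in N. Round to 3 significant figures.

C = D/d = 79.0/7.9 = 10.0000
K_B = (4C+2)/(4C−3) = 42.000/37.000 = 1.1351
τ_max = K·8FD/(πd³) → F_max = τ_allow·πd³/(8DK)
F_max = 633·π·7.9³/(8·79.0·1.1351) = 9.8047e+05/717.41 = 1366.7 N

1370 N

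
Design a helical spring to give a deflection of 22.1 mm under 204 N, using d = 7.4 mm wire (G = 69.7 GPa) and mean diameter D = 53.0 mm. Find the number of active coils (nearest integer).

Required rate k = F/δ = 204/22.1 = 9.2308 N/mm
N_a = Gd⁴/(8D³k) = (69.7×10³ × 7.4⁴)/(8 × 53.0³ × 9.2308)
    = 2.09006e+08 / 1.0994e+07 = 19.01 → 19 coils

19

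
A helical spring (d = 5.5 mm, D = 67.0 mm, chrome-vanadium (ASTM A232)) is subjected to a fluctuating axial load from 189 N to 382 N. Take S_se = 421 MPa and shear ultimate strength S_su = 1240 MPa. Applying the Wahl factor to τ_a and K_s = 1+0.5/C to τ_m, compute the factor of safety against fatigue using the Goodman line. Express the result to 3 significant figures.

C = D/d = 67.0/5.5 = 12.1818; K_W = (4C−1)/(4C−4)+0.615/C = 1.1176; K_s = 1+0.5/C = 1.0410
F_a = (F_max−F_min)/2 = 96.5 N; F_m = (F_max+F_min)/2 = 285.5 N
τ_a = K_W·8F_aD/(πd³) = 1.1176 × 98.959 = 110.59 MPa
τ_m = K_s·8F_mD/(πd³) = 1.0410 × 292.77 = 304.79 MPa
Goodman: 1/n_f = τ_a/S_se + τ_m/S_su = 110.59/421 + 304.79/1240 = 0.26269 + 0.24580 = 0.50849
n_f = 1/0.50849 = 1.967

1.97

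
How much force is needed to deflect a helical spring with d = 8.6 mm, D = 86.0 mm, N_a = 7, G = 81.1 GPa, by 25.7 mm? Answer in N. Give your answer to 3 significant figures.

k = Gd⁴/(8D³N_a) = (81.1×10³)(8.6⁴)/(8·86.0³·7) = 12.455 N/mm
F = k·δ = 12.455 × 25.7 = 320.08 N

320 N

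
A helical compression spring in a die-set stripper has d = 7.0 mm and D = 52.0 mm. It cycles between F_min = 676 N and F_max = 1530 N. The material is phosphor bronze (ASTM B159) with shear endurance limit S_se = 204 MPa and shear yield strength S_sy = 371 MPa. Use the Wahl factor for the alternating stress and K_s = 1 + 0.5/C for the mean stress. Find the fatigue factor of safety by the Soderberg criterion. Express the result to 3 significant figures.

C = D/d = 52.0/7.0 = 7.4286; K_W = (4C−1)/(4C−4)+0.615/C = 1.1995; K_s = 1+0.5/C = 1.0673
F_a = (F_max−F_min)/2 = 427 N; F_m = (F_max+F_min)/2 = 1103 N
τ_a = K_W·8F_aD/(πd³) = 1.1995 × 164.85 = 197.72 MPa
τ_m = K_s·8F_mD/(πd³) = 1.0673 × 425.82 = 454.48 MPa
Soderberg: 1/n_f = τ_a/S_se + τ_m/S_sy = 197.72/204 + 454.48/371 = 0.96924 + 1.22501 = 2.1943
n_f = 1/2.1943 = 0.4557

0.456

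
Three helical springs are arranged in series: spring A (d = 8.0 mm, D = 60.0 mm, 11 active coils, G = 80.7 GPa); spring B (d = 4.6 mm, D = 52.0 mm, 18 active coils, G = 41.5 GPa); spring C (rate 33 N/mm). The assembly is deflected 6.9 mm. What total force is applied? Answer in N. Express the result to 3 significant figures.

k_A = Gd⁴/(8D³N_a) = (80.7×10³)(8.0⁴)/(8·60.0³·11) = 17.39 N/mm
k_B = Gd⁴/(8D³N_a) = (41.5×10³)(4.6⁴)/(8·52.0³·18) = 0.91771 N/mm
Series: 1/k_eq = 1/17.39 + 1/0.91771 + 1/33 = 1.1775; k_eq = 0.84928 N/mm
F = k_eq·δ = 0.84928·6.9 = 5.86 N

5.86 N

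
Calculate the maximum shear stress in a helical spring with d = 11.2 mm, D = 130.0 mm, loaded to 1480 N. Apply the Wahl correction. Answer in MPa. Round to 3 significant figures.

Spring index C = D/d = 130.0/11.2 = 11.6071
K_W = (4C−1)/(4C−4) + 0.615/C = 45.429/42.429 + 0.0530 = 1.1237
τ₀ = 8FD/(πd³) = 8·1480·130.0/(π·11.2³) = 1.5392e+06/4413.7 = 348.73 MPa
τ_max = K·τ₀ = 1.1237 × 348.73 = 391.87 MPa

392 MPa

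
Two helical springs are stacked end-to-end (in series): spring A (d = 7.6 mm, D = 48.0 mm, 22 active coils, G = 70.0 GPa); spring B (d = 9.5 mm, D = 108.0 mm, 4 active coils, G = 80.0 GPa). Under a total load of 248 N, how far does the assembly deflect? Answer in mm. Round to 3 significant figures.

k_A = Gd⁴/(8D³N_a) = (70.0×10³)(7.6⁴)/(8·48.0³·22) = 11.998 N/mm
k_B = Gd⁴/(8D³N_a) = (80.0×10³)(9.5⁴)/(8·108.0³·4) = 16.165 N/mm
Series: 1/k_eq = 1/11.998 + 1/16.165 = 0.14521; k_eq = 6.8866 N/mm
δ = F/k_eq = 248/6.8866 = 36.012 mm

36.0 mm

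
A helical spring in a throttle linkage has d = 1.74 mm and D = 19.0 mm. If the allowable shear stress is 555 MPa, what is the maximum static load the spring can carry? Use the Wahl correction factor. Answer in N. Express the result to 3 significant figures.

C = D/d = 19.0/1.74 = 10.9195
K_W = (4C−1)/(4C−4) + 0.615/C = 42.678/39.678 + 0.0563 = 1.1319
τ_max = K·8FD/(πd³) → F_max = τ_allow·πd³/(8DK)
F_max = 555·π·1.74³/(8·19.0·1.1319) = 9185.2/172.05 = 53.386 N

53.4 N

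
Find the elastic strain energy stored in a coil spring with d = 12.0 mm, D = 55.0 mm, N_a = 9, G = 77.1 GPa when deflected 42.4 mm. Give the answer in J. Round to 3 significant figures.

k = Gd⁴/(8D³N_a) = (77.1×10³)(12.0⁴)/(8·55.0³·9) = 133.46 N/mm
U = ½kδ² = 0.5 × 133.46 × 42.4² = 1.1997e+05 N·mm = 119.97 J

120 J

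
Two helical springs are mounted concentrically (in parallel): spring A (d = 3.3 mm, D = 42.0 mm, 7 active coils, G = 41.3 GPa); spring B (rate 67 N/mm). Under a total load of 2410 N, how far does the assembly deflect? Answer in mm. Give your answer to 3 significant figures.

35.3 mm

k_A = Gd⁴/(8D³N_a) = (41.3×10³)(3.3⁴)/(8·42.0³·7) = 1.1805 N/mm
Parallel: k_eq = 1.1805 + 67 = 68.181 N/mm
δ = F/k_eq = 2410/68.181 = 35.347 mm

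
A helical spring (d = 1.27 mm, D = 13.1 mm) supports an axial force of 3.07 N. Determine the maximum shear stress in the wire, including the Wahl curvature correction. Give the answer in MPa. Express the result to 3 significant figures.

Spring index C = D/d = 13.1/1.27 = 10.3150
K_W = (4C−1)/(4C−4) + 0.615/C = 40.260/37.260 + 0.0596 = 1.1401
τ₀ = 8FD/(πd³) = 8·3.07·13.1/(π·1.27³) = 321.736/6.4352 = 49.996 MPa
τ_max = K·τ₀ = 1.1401 × 49.996 = 57.003 MPa

57.0 MPa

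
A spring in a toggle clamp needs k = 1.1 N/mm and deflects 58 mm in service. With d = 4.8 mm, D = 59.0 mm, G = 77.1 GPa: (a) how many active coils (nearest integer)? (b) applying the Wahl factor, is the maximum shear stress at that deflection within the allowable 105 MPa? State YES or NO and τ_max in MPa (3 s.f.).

N_a = Gd⁴/(8D³k) = (77.1×10³)(4.8⁴)/(8·59.0³·1.1) = 22.65 → N_a = 23
Actual rate k = Gd⁴/(8D³·23) = 1.083 N/mm
Working load F = kδ = 1.083·58 = 62.816 N
C = 59.0/4.8 = 12.2917; K_W = (4C−1)/(4C−4)+0.615/C = 1.1165
τ_max = K_W·8FD/(πd³) = 1.1165·85.338 = 95.276 MPa
τ_max ≤ 105 MPa → acceptable

(a) 23 coils; (b) YES, τ_max = 95.3 MPa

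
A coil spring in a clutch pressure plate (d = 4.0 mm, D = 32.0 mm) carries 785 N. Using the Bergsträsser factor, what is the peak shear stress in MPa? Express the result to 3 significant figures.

Spring index C = D/d = 32.0/4.0 = 8.0000
K_B = (4C+2)/(4C−3) = 34.000/29.000 = 1.1724
τ₀ = 8FD/(πd³) = 8·785·32.0/(π·4.0³) = 200960/201.06 = 999.49 MPa
τ_max = K·τ₀ = 1.1724 × 999.49 = 1171.8 MPa

1170 MPa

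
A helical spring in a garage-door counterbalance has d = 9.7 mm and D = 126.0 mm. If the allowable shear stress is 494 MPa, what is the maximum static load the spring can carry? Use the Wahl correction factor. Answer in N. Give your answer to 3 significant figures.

C = D/d = 126.0/9.7 = 12.9897
K_W = (4C−1)/(4C−4) + 0.615/C = 50.959/47.959 + 0.0473 = 1.1099
τ_max = K·8FD/(πd³) → F_max = τ_allow·πd³/(8DK)
F_max = 494·π·9.7³/(8·126.0·1.1099) = 1.4164e+06/1118.8 = 1266 N

1270 N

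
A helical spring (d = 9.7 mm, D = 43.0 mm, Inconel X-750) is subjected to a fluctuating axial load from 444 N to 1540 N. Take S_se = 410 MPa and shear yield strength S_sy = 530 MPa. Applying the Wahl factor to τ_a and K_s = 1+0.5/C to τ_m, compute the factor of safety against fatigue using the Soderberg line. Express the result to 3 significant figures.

2.14

C = D/d = 43.0/9.7 = 4.4330; K_W = (4C−1)/(4C−4)+0.615/C = 1.3572; K_s = 1+0.5/C = 1.1128
F_a = (F_max−F_min)/2 = 548 N; F_m = (F_max+F_min)/2 = 992 N
τ_a = K_W·8F_aD/(πd³) = 1.3572 × 65.747 = 89.231 MPa
τ_m = K_s·8F_mD/(πd³) = 1.1128 × 119.02 = 132.44 MPa
Soderberg: 1/n_f = τ_a/S_se + τ_m/S_sy = 89.231/410 + 132.44/530 = 0.21764 + 0.24989 = 0.46752
n_f = 1/0.46752 = 2.139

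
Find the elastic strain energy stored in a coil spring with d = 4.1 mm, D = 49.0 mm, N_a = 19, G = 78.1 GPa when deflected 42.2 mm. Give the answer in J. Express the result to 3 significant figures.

k = Gd⁴/(8D³N_a) = (78.1×10³)(4.1⁴)/(8·49.0³·19) = 1.2341 N/mm
U = ½kδ² = 0.5 × 1.2341 × 42.2² = 1098.9 N·mm = 1.0989 J

1.10 J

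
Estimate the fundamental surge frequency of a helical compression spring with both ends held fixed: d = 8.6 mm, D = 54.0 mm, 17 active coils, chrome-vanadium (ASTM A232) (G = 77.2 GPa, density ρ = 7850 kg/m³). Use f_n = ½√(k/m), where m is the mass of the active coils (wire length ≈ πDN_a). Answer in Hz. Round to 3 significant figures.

k = Gd⁴/(8D³N_a) = (77.2×10³)(8.6⁴)/(8·54.0³·17) = 19.719 N/mm = 19719 N/m
Wire length L = πDN_a = π·54.0·17 = 2884 mm
m = ρ·(πd²/4)·L = 7850 × 58.088×10⁻⁶ m² × 2.884 m = 1.3151 kg
f_n = ½√(k/m) = 0.5·√(19719/1.3151) = 0.5·√(14995) = 61.227 Hz

61.2 Hz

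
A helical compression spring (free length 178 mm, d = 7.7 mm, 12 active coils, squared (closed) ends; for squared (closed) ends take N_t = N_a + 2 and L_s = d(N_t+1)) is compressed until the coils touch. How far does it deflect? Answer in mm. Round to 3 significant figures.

62.5 mm

N_t = 14; L_s = 7.7·15 = 115.5 mm
δ_solid = L₀ − L_s = 178 − 115.5 = 62.5 mm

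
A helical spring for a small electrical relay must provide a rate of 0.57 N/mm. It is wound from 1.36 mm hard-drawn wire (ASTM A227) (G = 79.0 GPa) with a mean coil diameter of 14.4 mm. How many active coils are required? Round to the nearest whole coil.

20

N_a = Gd⁴/(8D³k) = (79.0×10³ × 1.36⁴)/(8 × 14.4³ × 0.57)
    = 270261 / 13616.1 = 19.85 → 20 coils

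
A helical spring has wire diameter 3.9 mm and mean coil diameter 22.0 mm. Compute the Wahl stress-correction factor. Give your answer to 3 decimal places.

C = D/d = 22.0/3.9 = 5.6410
K_W = (4C−1)/(4C−4) + 0.615/C = 21.564/18.564 + 0.1090 = 1.2706

1.271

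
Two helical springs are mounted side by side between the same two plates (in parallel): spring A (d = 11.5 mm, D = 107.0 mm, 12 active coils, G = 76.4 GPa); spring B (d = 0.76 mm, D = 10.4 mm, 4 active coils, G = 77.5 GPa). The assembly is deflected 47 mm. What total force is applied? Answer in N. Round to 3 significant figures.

568 N

k_A = Gd⁴/(8D³N_a) = (76.4×10³)(11.5⁴)/(8·107.0³·12) = 11.362 N/mm
k_B = Gd⁴/(8D³N_a) = (77.5×10³)(0.76⁴)/(8·10.4³·4) = 0.7183 N/mm
Parallel: k_eq = 11.362 + 0.7183 = 12.08 N/mm
F = k_eq·δ = 12.08·47 = 567.78 N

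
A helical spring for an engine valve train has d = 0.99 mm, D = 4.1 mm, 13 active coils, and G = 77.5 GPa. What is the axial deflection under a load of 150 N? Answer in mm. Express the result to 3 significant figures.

14.4 mm

k = Gd⁴/(8D³N_a) = (77.5×10³)(0.99⁴)/(8·4.1³·13) = 10.386 N/mm
δ = F/k = 150 / 10.386 = 14.442 mm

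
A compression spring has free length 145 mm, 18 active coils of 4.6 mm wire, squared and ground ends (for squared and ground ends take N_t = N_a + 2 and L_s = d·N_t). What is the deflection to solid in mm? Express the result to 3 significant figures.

53.0 mm

N_t = 20; L_s = 4.6·20 = 92 mm
δ_solid = L₀ − L_s = 145 − 92 = 53 mm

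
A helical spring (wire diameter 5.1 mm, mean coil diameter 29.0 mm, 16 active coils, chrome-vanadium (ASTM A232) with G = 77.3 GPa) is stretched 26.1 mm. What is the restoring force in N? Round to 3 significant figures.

k = Gd⁴/(8D³N_a) = (77.3×10³)(5.1⁴)/(8·29.0³·16) = 16.752 N/mm
F = k·δ = 16.752 × 26.1 = 437.22 N

437 N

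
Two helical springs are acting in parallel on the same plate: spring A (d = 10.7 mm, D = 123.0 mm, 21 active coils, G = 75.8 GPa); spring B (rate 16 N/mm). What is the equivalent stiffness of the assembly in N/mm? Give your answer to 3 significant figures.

k_A = Gd⁴/(8D³N_a) = (75.8×10³)(10.7⁴)/(8·123.0³·21) = 3.1782 N/mm
Parallel: k_eq = 3.1782 + 16 = 19.178 N/mm

19.2 N/mm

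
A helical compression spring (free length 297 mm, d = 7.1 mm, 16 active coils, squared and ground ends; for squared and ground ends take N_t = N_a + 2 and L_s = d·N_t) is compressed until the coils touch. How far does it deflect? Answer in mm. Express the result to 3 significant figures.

N_t = 18; L_s = 7.1·18 = 127.8 mm
δ_solid = L₀ − L_s = 297 − 127.8 = 169.2 mm

169 mm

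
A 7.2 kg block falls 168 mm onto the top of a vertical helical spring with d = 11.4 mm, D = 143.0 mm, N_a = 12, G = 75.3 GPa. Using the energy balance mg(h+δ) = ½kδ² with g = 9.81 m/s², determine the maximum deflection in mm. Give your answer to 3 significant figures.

k = Gd⁴/(8D³N_a) = (75.3×10³)(11.4⁴)/(8·143.0³·12) = 4.5304 N/mm
W = mg = 7.2 × 9.81 = 70.632 N
½kδ² − Wδ − Wh = 0 → δ = (W + √(W² + 2kWh))/k
δ = (70.632 + √(4988.9 + 107517))/4.5304 = (70.632 + 335.42)/4.5304 = 89.628 mm

89.6 mm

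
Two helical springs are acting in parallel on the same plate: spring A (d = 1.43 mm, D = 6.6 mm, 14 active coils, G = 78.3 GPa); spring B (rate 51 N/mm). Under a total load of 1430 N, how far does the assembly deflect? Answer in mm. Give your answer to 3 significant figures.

23.4 mm

k_A = Gd⁴/(8D³N_a) = (78.3×10³)(1.43⁴)/(8·6.6³·14) = 10.168 N/mm
Parallel: k_eq = 10.168 + 51 = 61.168 N/mm
δ = F/k_eq = 1430/61.168 = 23.378 mm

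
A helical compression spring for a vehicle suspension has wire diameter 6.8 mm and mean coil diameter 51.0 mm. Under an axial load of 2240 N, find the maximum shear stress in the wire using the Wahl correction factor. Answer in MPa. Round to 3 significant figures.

Spring index C = D/d = 51.0/6.8 = 7.5000
K_W = (4C−1)/(4C−4) + 0.615/C = 29.000/26.000 + 0.0820 = 1.1974
τ₀ = 8FD/(πd³) = 8·2240·51.0/(π·6.8³) = 913920/987.82 = 925.19 MPa
τ_max = K·τ₀ = 1.1974 × 925.19 = 1107.8 MPa

1110 MPa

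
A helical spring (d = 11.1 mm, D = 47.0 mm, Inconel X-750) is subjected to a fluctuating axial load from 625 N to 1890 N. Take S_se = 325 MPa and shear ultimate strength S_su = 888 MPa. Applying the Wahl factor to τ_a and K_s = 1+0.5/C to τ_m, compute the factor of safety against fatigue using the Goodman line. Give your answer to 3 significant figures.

2.68

C = D/d = 47.0/11.1 = 4.2342; K_W = (4C−1)/(4C−4)+0.615/C = 1.3771; K_s = 1+0.5/C = 1.1181
F_a = (F_max−F_min)/2 = 632.5 N; F_m = (F_max+F_min)/2 = 1257.5 N
τ_a = K_W·8F_aD/(πd³) = 1.3771 × 55.352 = 76.227 MPa
τ_m = K_s·8F_mD/(πd³) = 1.1181 × 110.05 = 123.04 MPa
Goodman: 1/n_f = τ_a/S_se + τ_m/S_su = 76.227/325 + 123.04/888 = 0.23454 + 0.13856 = 0.3731
n_f = 1/0.3731 = 2.68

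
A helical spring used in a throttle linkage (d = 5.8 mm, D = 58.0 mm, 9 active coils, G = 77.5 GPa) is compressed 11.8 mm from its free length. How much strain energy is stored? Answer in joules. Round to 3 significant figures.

k = Gd⁴/(8D³N_a) = (77.5×10³)(5.8⁴)/(8·58.0³·9) = 6.2431 N/mm
U = ½kδ² = 0.5 × 6.2431 × 11.8² = 434.64 N·mm = 0.43464 J

0.435 J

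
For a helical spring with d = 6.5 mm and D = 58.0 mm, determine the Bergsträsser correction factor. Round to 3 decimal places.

C = D/d = 58.0/6.5 = 8.9231
K_B = (4C+2)/(4C−3) = 37.692/32.692 = 1.1529

1.153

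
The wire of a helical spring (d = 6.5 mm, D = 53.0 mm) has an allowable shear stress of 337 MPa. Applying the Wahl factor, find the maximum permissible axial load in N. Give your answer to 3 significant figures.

581 N

C = D/d = 53.0/6.5 = 8.1538
K_W = (4C−1)/(4C−4) + 0.615/C = 31.615/28.615 + 0.0754 = 1.1803
τ_max = K·8FD/(πd³) → F_max = τ_allow·πd³/(8DK)
F_max = 337·π·6.5³/(8·53.0·1.1803) = 2.9075e+05/500.43 = 581 N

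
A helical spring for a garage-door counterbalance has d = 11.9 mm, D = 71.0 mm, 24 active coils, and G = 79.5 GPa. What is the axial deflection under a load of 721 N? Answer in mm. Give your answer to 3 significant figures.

k = Gd⁴/(8D³N_a) = (79.5×10³)(11.9⁴)/(8·71.0³·24) = 23.2 N/mm
δ = F/k = 721 / 23.2 = 31.078 mm

31.1 mm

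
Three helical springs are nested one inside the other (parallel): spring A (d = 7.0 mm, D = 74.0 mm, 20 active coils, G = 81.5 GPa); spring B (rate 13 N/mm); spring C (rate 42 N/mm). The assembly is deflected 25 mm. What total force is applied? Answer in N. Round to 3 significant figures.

k_A = Gd⁴/(8D³N_a) = (81.5×10³)(7.0⁴)/(8·74.0³·20) = 3.0181 N/mm
Parallel: k_eq = 3.0181 + 13 + 42 = 58.018 N/mm
F = k_eq·δ = 58.018·25 = 1450.5 N

1450 N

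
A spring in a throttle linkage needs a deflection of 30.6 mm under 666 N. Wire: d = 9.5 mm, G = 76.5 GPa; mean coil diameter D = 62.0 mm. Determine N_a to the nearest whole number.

Required rate k = F/δ = 666/30.6 = 21.765 N/mm
N_a = Gd⁴/(8D³k) = (76.5×10³ × 9.5⁴)/(8 × 62.0³ × 21.765)
    = 6.23097e+08 / 4.14971e+07 = 15.02 → 15 coils

15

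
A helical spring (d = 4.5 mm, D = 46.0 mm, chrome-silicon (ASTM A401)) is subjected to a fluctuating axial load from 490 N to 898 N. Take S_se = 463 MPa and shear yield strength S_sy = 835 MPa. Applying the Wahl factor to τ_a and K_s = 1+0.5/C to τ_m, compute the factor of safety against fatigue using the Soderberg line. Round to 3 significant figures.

0.566

C = D/d = 46.0/4.5 = 10.2222; K_W = (4C−1)/(4C−4)+0.615/C = 1.1415; K_s = 1+0.5/C = 1.0489
F_a = (F_max−F_min)/2 = 204 N; F_m = (F_max+F_min)/2 = 694 N
τ_a = K_W·8F_aD/(πd³) = 1.1415 × 262.23 = 299.34 MPa
τ_m = K_s·8F_mD/(πd³) = 1.0489 × 892.11 = 935.75 MPa
Soderberg: 1/n_f = τ_a/S_se + τ_m/S_sy = 299.34/463 + 935.75/835 = 0.64652 + 1.12066 = 1.7672
n_f = 1/1.7672 = 0.5659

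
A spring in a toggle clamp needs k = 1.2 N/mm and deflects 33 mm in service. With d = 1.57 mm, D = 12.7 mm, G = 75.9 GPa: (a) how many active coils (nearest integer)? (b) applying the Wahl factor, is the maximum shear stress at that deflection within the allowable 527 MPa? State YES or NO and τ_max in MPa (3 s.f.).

(a) 23 coils; (b) YES, τ_max = 399 MPa

N_a = Gd⁴/(8D³k) = (75.9×10³)(1.57⁴)/(8·12.7³·1.2) = 23.45 → N_a = 23
Actual rate k = Gd⁴/(8D³·23) = 1.2235 N/mm
Working load F = kδ = 1.2235·33 = 40.376 N
C = 12.7/1.57 = 8.0892; K_W = (4C−1)/(4C−4)+0.615/C = 1.1818
τ_max = K_W·8FD/(πd³) = 1.1818·337.42 = 398.77 MPa
τ_max ≤ 527 MPa → acceptable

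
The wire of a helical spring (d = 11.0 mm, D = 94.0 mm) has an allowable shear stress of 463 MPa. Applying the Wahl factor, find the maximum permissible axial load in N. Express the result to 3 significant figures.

C = D/d = 94.0/11.0 = 8.5455
K_W = (4C−1)/(4C−4) + 0.615/C = 33.182/30.182 + 0.0720 = 1.1714
τ_max = K·8FD/(πd³) → F_max = τ_allow·πd³/(8DK)
F_max = 463·π·11.0³/(8·94.0·1.1714) = 1.936e+06/880.87 = 2197.9 N

2200 N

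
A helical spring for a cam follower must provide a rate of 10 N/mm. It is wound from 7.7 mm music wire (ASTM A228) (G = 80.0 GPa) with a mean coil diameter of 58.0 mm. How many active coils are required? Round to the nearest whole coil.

18

N_a = Gd⁴/(8D³k) = (80.0×10³ × 7.7⁴)/(8 × 58.0³ × 10)
    = 2.81224e+08 / 1.5609e+07 = 18.02 → 18 coils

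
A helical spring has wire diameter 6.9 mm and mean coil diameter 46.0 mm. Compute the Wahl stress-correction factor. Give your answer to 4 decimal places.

C = D/d = 46.0/6.9 = 6.6667
K_W = (4C−1)/(4C−4) + 0.615/C = 25.667/22.667 + 0.0923 = 1.2246

1.2246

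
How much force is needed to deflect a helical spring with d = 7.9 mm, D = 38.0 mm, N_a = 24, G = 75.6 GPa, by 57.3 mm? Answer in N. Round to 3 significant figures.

k = Gd⁴/(8D³N_a) = (75.6×10³)(7.9⁴)/(8·38.0³·24) = 27.95 N/mm
F = k·δ = 27.95 × 57.3 = 1601.5 N

1600 N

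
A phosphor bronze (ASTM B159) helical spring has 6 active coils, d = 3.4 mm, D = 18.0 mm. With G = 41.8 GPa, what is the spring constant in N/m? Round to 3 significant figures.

k = Gd⁴/(8D³N_a) = (41.8×10³ × 3.4⁴) / (8 × 18.0³ × 6)
  = 5.58588e+06 / 279936 = 19.954 N/mm = 19954 N/m

20000 N/m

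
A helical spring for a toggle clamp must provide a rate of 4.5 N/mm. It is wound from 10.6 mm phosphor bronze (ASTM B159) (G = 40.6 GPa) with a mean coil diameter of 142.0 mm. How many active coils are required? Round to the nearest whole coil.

5

N_a = Gd⁴/(8D³k) = (40.6×10³ × 10.6⁴)/(8 × 142.0³ × 4.5)
    = 5.12566e+08 / 1.03078e+08 = 4.973 → 5 coils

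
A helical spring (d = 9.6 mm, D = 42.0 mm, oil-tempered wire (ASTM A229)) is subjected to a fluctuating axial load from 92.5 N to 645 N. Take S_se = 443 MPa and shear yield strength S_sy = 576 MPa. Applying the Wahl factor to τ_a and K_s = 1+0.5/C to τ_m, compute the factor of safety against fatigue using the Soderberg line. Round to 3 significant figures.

5.29

C = D/d = 42.0/9.6 = 4.3750; K_W = (4C−1)/(4C−4)+0.615/C = 1.3628; K_s = 1+0.5/C = 1.1143
F_a = (F_max−F_min)/2 = 276.25 N; F_m = (F_max+F_min)/2 = 368.75 N
τ_a = K_W·8F_aD/(πd³) = 1.3628 × 33.395 = 45.51 MPa
τ_m = K_s·8F_mD/(πd³) = 1.1143 × 44.577 = 49.671 MPa
Soderberg: 1/n_f = τ_a/S_se + τ_m/S_sy = 45.51/443 + 49.671/576 = 0.10273 + 0.08623 = 0.18897
n_f = 1/0.18897 = 5.292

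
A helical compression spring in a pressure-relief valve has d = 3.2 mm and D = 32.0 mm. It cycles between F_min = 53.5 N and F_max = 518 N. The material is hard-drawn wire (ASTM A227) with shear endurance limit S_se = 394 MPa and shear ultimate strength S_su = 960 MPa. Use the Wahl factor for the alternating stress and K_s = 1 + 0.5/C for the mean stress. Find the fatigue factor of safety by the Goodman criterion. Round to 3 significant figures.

0.407

C = D/d = 32.0/3.2 = 10.0000; K_W = (4C−1)/(4C−4)+0.615/C = 1.1448; K_s = 1+0.5/C = 1.0500
F_a = (F_max−F_min)/2 = 232.25 N; F_m = (F_max+F_min)/2 = 285.75 N
τ_a = K_W·8F_aD/(πd³) = 1.1448 × 577.56 = 661.21 MPa
τ_m = K_s·8F_mD/(πd³) = 1.0500 × 710.6 = 746.13 MPa
Goodman: 1/n_f = τ_a/S_se + τ_m/S_su = 661.21/394 + 746.13/960 = 1.67819 + 0.77722 = 2.4554
n_f = 1/2.4554 = 0.4073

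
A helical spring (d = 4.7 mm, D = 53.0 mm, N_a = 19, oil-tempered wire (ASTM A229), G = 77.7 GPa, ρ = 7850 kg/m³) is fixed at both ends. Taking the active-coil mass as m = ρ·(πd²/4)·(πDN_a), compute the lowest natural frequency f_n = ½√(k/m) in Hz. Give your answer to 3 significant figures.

k = Gd⁴/(8D³N_a) = (77.7×10³)(4.7⁴)/(8·53.0³·19) = 1.6755 N/mm = 1675.5 N/m
Wire length L = πDN_a = π·53.0·19 = 3163.6 mm
m = ρ·(πd²/4)·L = 7850 × 17.349×10⁻⁶ m² × 3.1636 m = 0.43086 kg
f_n = ½√(k/m) = 0.5·√(1675.5/0.43086) = 0.5·√(3888.7) = 31.18 Hz

31.2 Hz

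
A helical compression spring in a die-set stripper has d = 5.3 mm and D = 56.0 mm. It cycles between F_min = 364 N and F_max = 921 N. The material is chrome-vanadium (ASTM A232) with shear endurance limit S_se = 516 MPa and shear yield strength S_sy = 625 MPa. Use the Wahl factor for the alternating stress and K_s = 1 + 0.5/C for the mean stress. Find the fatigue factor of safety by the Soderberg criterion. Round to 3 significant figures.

C = D/d = 56.0/5.3 = 10.5660; K_W = (4C−1)/(4C−4)+0.615/C = 1.1366; K_s = 1+0.5/C = 1.0473
F_a = (F_max−F_min)/2 = 278.5 N; F_m = (F_max+F_min)/2 = 642.5 N
τ_a = K_W·8F_aD/(πd³) = 1.1366 × 266.76 = 303.2 MPa
τ_m = K_s·8F_mD/(πd³) = 1.0473 × 615.42 = 644.55 MPa
Soderberg: 1/n_f = τ_a/S_se + τ_m/S_sy = 303.2/516 + 644.55/625 = 0.58761 + 1.03127 = 1.6189
n_f = 1/1.6189 = 0.6177

0.618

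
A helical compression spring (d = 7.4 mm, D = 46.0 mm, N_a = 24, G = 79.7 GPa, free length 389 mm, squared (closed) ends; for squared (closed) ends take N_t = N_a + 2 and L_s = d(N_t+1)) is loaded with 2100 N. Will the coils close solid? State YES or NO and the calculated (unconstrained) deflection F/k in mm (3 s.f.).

k = Gd⁴/(8D³N_a) = (79.7×10³)(7.4⁴)/(8·46.0³·24) = 12.788 N/mm
N_t = 26; L_s = 7.4·27 = 199.8 mm; δ_solid = L₀ − L_s = 389 − 199.8 = 189.2 mm
δ = F/k = 2100/12.788 = 164.21 mm
δ < δ_solid → spring does not go solid

NO, δ = 164 mm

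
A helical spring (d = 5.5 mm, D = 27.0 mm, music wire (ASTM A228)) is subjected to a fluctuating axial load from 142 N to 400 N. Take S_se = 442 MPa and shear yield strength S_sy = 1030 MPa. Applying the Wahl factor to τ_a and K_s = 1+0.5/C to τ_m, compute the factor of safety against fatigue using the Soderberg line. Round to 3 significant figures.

3.59

C = D/d = 27.0/5.5 = 4.9091; K_W = (4C−1)/(4C−4)+0.615/C = 1.3171; K_s = 1+0.5/C = 1.1019
F_a = (F_max−F_min)/2 = 129 N; F_m = (F_max+F_min)/2 = 271 N
τ_a = K_W·8F_aD/(πd³) = 1.3171 × 53.31 = 70.216 MPa
τ_m = K_s·8F_mD/(πd³) = 1.1019 × 111.99 = 123.4 MPa
Soderberg: 1/n_f = τ_a/S_se + τ_m/S_sy = 70.216/442 + 123.4/1030 = 0.15886 + 0.11980 = 0.27866
n_f = 1/0.27866 = 3.589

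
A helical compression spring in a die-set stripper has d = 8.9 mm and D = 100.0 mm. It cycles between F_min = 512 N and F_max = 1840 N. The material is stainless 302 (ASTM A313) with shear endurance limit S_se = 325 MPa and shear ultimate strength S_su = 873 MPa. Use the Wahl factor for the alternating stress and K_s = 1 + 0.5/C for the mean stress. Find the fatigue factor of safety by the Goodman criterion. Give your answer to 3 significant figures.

0.746

C = D/d = 100.0/8.9 = 11.2360; K_W = (4C−1)/(4C−4)+0.615/C = 1.1280; K_s = 1+0.5/C = 1.0445
F_a = (F_max−F_min)/2 = 664 N; F_m = (F_max+F_min)/2 = 1176 N
τ_a = K_W·8F_aD/(πd³) = 1.1280 × 239.85 = 270.55 MPa
τ_m = K_s·8F_mD/(πd³) = 1.0445 × 424.79 = 443.7 MPa
Goodman: 1/n_f = τ_a/S_se + τ_m/S_su = 270.55/325 + 443.7/873 = 0.83247 + 0.50824 = 1.3407
n_f = 1/1.3407 = 0.7459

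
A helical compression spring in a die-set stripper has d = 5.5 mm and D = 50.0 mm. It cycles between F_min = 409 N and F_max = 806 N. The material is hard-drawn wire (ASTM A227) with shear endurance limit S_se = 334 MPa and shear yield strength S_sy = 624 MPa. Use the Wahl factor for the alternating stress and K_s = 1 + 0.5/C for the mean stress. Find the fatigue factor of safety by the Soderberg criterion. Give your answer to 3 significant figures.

C = D/d = 50.0/5.5 = 9.0909; K_W = (4C−1)/(4C−4)+0.615/C = 1.1603; K_s = 1+0.5/C = 1.0550
F_a = (F_max−F_min)/2 = 198.5 N; F_m = (F_max+F_min)/2 = 607.5 N
τ_a = K_W·8F_aD/(πd³) = 1.1603 × 151.91 = 176.27 MPa
τ_m = K_s·8F_mD/(πd³) = 1.0550 × 464.91 = 490.48 MPa
Soderberg: 1/n_f = τ_a/S_se + τ_m/S_sy = 176.27/334 + 490.48/624 = 0.52774 + 0.78602 = 1.3138
n_f = 1/1.3138 = 0.7612

0.761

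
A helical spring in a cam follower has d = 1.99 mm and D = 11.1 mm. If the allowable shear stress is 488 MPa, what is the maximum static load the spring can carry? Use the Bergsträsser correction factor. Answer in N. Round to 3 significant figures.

108 N

C = D/d = 11.1/1.99 = 5.5779
K_B = (4C+2)/(4C−3) = 24.312/19.312 = 1.2589
τ_max = K·8FD/(πd³) → F_max = τ_allow·πd³/(8DK)
F_max = 488·π·1.99³/(8·11.1·1.2589) = 12082/111.79 = 108.07 N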